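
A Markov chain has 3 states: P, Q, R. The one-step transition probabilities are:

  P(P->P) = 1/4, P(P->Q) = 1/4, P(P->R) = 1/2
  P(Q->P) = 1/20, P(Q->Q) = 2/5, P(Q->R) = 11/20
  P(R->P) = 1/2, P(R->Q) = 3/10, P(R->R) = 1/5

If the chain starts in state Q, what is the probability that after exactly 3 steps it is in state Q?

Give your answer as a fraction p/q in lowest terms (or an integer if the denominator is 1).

Answer: 2547/8000

Derivation:
Computing P^3 by repeated multiplication:
P^1 =
  P: [1/4, 1/4, 1/2]
  Q: [1/20, 2/5, 11/20]
  R: [1/2, 3/10, 1/5]
P^2 =
  P: [13/40, 5/16, 29/80]
  Q: [123/400, 27/80, 71/200]
  R: [6/25, 61/200, 91/200]
P^3 =
  P: [89/320, 63/200, 651/1600]
  Q: [217/800, 2547/8000, 3283/8000]
  R: [1211/4000, 637/2000, 303/800]

(P^3)[Q -> Q] = 2547/8000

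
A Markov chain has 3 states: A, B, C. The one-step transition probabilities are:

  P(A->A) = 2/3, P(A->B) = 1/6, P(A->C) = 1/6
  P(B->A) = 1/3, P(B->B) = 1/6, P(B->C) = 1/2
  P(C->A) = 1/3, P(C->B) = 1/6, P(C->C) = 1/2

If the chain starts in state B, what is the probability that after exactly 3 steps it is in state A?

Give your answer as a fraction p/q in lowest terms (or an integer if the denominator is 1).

Computing P^3 by repeated multiplication:
P^1 =
  A: [2/3, 1/6, 1/6]
  B: [1/3, 1/6, 1/2]
  C: [1/3, 1/6, 1/2]
P^2 =
  A: [5/9, 1/6, 5/18]
  B: [4/9, 1/6, 7/18]
  C: [4/9, 1/6, 7/18]
P^3 =
  A: [14/27, 1/6, 17/54]
  B: [13/27, 1/6, 19/54]
  C: [13/27, 1/6, 19/54]

(P^3)[B -> A] = 13/27

Answer: 13/27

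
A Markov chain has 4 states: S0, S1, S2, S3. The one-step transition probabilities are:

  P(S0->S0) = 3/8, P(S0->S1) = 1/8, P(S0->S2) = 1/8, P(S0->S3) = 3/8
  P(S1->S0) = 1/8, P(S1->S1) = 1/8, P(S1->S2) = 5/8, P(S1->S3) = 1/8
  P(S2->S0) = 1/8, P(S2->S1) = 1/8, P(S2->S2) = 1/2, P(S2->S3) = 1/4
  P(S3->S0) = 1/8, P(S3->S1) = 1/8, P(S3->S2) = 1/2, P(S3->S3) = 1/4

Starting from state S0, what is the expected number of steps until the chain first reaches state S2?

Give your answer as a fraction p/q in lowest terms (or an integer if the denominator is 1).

Answer: 96/29

Derivation:
Let h_i = expected steps to first reach S2 from state i.
Boundary: h_S2 = 0.
First-step equations for the other states:
  h_S0 = 1 + 3/8*h_S0 + 1/8*h_S1 + 1/8*h_S2 + 3/8*h_S3
  h_S1 = 1 + 1/8*h_S0 + 1/8*h_S1 + 5/8*h_S2 + 1/8*h_S3
  h_S3 = 1 + 1/8*h_S0 + 1/8*h_S1 + 1/2*h_S2 + 1/4*h_S3

Substituting h_S2 = 0 and rearranging gives the linear system (I - Q) h = 1:
  [5/8, -1/8, -3/8] . (h_S0, h_S1, h_S3) = 1
  [-1/8, 7/8, -1/8] . (h_S0, h_S1, h_S3) = 1
  [-1/8, -1/8, 3/4] . (h_S0, h_S1, h_S3) = 1

Solving yields:
  h_S0 = 96/29
  h_S1 = 56/29
  h_S3 = 64/29

Starting state is S0, so the expected hitting time is h_S0 = 96/29.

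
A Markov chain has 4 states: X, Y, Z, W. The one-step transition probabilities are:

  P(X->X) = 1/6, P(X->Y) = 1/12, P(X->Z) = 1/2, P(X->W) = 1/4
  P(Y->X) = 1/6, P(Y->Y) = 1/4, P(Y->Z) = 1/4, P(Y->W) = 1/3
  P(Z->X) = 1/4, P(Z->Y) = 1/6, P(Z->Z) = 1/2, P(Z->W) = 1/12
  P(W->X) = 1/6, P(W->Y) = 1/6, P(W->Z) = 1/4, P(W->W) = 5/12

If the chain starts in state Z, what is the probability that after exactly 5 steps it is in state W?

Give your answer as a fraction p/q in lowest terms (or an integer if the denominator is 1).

Computing P^5 by repeated multiplication:
P^1 =
  X: [1/6, 1/12, 1/2, 1/4]
  Y: [1/6, 1/4, 1/4, 1/3]
  Z: [1/4, 1/6, 1/2, 1/12]
  W: [1/6, 1/6, 1/4, 5/12]
P^2 =
  X: [5/24, 23/144, 5/12, 31/144]
  Y: [3/16, 25/144, 17/48, 41/144]
  Z: [5/24, 23/144, 7/16, 7/36]
  W: [3/16, 1/6, 17/48, 7/24]
P^3 =
  X: [29/144, 281/1728, 13/32, 397/1728]
  Y: [113/576, 143/864, 37/96, 437/1728]
  Z: [13/64, 281/1728, 79/192, 385/1728]
  W: [113/576, 95/576, 37/96, 73/288]
P^4 =
  X: [77/384, 3389/20736, 463/1152, 4855/20736]
  Y: [229/1152, 3403/20736, 911/2304, 1253/5184]
  Z: [463/2304, 1693/10368, 155/384, 4813/20736]
  W: [229/1152, 21/128, 911/2304, 557/2304]
P^5 =
  X: [2767/13824, 40703/248832, 923/2304, 58639/248832]
  Y: [5519/27648, 40753/248832, 3673/9216, 59237/248832]
  Z: [923/4608, 40691/248832, 3697/9216, 3655/15552]
  W: [5519/27648, 283/1728, 3673/9216, 1097/4608]

(P^5)[Z -> W] = 3655/15552

Answer: 3655/15552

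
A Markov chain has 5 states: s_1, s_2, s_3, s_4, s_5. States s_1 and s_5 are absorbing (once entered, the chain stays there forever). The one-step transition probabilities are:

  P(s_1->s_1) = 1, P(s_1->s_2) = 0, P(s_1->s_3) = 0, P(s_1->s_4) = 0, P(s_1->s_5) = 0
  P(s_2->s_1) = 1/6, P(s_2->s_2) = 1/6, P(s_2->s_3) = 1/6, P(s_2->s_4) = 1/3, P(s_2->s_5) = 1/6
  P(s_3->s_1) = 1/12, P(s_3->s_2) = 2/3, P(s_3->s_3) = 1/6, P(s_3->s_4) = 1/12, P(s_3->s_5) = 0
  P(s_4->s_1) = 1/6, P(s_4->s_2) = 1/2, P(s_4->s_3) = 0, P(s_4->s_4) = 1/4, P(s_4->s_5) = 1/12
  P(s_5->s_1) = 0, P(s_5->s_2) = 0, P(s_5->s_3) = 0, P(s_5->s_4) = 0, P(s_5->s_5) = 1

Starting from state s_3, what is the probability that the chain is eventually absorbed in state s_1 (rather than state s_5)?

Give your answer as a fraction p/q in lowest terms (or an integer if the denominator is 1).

Let a_i = P(absorbed in s_1 | start in state i).
Boundary conditions: a_s_1 = 1, a_s_5 = 0.
For each transient state i, a_i = sum_j P(i->j) * a_j:
  a_s_2 = 1/6*a_s_1 + 1/6*a_s_2 + 1/6*a_s_3 + 1/3*a_s_4 + 1/6*a_s_5
  a_s_3 = 1/12*a_s_1 + 2/3*a_s_2 + 1/6*a_s_3 + 1/12*a_s_4 + 0*a_s_5
  a_s_4 = 1/6*a_s_1 + 1/2*a_s_2 + 0*a_s_3 + 1/4*a_s_4 + 1/12*a_s_5

Substituting a_s_1 = 1 and a_s_5 = 0, rearrange to (I - Q) a = r where r[i] = P(i -> s_1):
  [5/6, -1/6, -1/3] . (a_s_2, a_s_3, a_s_4) = 1/6
  [-2/3, 5/6, -1/12] . (a_s_2, a_s_3, a_s_4) = 1/12
  [-1/2, 0, 3/4] . (a_s_2, a_s_3, a_s_4) = 1/6

Solving yields:
  a_s_2 = 47/84
  a_s_3 = 17/28
  a_s_4 = 25/42

Starting state is s_3, so the absorption probability is a_s_3 = 17/28.

Answer: 17/28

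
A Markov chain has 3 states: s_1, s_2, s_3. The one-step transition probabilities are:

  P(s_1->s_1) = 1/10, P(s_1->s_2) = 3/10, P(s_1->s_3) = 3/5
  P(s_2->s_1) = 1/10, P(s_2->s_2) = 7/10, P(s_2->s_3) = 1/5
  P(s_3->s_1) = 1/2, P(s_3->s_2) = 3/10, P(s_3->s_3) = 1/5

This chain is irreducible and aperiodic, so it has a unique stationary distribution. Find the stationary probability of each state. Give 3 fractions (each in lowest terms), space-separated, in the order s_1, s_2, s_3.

Answer: 3/14 1/2 2/7

Derivation:
The stationary distribution satisfies pi = pi * P, i.e.:
  pi_s_1 = 1/10*pi_s_1 + 1/10*pi_s_2 + 1/2*pi_s_3
  pi_s_2 = 3/10*pi_s_1 + 7/10*pi_s_2 + 3/10*pi_s_3
  pi_s_3 = 3/5*pi_s_1 + 1/5*pi_s_2 + 1/5*pi_s_3
with normalization: pi_s_1 + pi_s_2 + pi_s_3 = 1.

Using the first 2 balance equations plus normalization, the linear system A*pi = b is:
  [-9/10, 1/10, 1/2] . pi = 0
  [3/10, -3/10, 3/10] . pi = 0
  [1, 1, 1] . pi = 1

Solving yields:
  pi_s_1 = 3/14
  pi_s_2 = 1/2
  pi_s_3 = 2/7

Verification (pi * P):
  3/14*1/10 + 1/2*1/10 + 2/7*1/2 = 3/14 = pi_s_1  (ok)
  3/14*3/10 + 1/2*7/10 + 2/7*3/10 = 1/2 = pi_s_2  (ok)
  3/14*3/5 + 1/2*1/5 + 2/7*1/5 = 2/7 = pi_s_3  (ok)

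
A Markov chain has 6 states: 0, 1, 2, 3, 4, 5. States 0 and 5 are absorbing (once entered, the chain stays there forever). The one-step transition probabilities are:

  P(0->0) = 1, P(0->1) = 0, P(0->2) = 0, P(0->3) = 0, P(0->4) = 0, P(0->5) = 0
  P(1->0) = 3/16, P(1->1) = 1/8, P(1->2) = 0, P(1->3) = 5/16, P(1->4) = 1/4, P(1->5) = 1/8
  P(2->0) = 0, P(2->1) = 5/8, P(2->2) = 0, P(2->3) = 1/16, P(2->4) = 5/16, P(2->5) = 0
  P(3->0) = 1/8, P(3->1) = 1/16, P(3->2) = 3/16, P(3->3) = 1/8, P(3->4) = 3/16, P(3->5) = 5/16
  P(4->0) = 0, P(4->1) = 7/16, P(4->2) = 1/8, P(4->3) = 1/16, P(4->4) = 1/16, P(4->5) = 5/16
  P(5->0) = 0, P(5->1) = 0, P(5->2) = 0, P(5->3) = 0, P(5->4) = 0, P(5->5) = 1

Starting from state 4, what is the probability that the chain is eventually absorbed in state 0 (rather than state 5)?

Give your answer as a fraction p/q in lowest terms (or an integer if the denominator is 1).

Answer: 7449/30079

Derivation:
Let a_i = P(absorbed in 0 | start in state i).
Boundary conditions: a_0 = 1, a_5 = 0.
For each transient state i, a_i = sum_j P(i->j) * a_j:
  a_1 = 3/16*a_0 + 1/8*a_1 + 0*a_2 + 5/16*a_3 + 1/4*a_4 + 1/8*a_5
  a_2 = 0*a_0 + 5/8*a_1 + 0*a_2 + 1/16*a_3 + 5/16*a_4 + 0*a_5
  a_3 = 1/8*a_0 + 1/16*a_1 + 3/16*a_2 + 1/8*a_3 + 3/16*a_4 + 5/16*a_5
  a_4 = 0*a_0 + 7/16*a_1 + 1/8*a_2 + 1/16*a_3 + 1/16*a_4 + 5/16*a_5

Substituting a_0 = 1 and a_5 = 0, rearrange to (I - Q) a = r where r[i] = P(i -> 0):
  [7/8, 0, -5/16, -1/4] . (a_1, a_2, a_3, a_4) = 3/16
  [-5/8, 1, -1/16, -5/16] . (a_1, a_2, a_3, a_4) = 0
  [-1/16, -3/16, 7/8, -3/16] . (a_1, a_2, a_3, a_4) = 1/8
  [-7/16, -1/8, -1/16, 15/16] . (a_1, a_2, a_3, a_4) = 0

Solving yields:
  a_1 = 11762/30079
  a_2 = 10237/30079
  a_3 = 8927/30079
  a_4 = 7449/30079

Starting state is 4, so the absorption probability is a_4 = 7449/30079.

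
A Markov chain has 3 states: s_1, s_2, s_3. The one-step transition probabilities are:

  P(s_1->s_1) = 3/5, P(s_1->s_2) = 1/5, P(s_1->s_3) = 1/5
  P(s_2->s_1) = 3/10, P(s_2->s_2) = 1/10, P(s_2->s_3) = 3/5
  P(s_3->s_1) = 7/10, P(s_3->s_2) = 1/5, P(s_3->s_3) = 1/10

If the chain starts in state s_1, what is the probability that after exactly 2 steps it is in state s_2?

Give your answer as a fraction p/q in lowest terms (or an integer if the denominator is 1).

Computing P^2 by repeated multiplication:
P^1 =
  s_1: [3/5, 1/5, 1/5]
  s_2: [3/10, 1/10, 3/5]
  s_3: [7/10, 1/5, 1/10]
P^2 =
  s_1: [14/25, 9/50, 13/50]
  s_2: [63/100, 19/100, 9/50]
  s_3: [11/20, 9/50, 27/100]

(P^2)[s_1 -> s_2] = 9/50

Answer: 9/50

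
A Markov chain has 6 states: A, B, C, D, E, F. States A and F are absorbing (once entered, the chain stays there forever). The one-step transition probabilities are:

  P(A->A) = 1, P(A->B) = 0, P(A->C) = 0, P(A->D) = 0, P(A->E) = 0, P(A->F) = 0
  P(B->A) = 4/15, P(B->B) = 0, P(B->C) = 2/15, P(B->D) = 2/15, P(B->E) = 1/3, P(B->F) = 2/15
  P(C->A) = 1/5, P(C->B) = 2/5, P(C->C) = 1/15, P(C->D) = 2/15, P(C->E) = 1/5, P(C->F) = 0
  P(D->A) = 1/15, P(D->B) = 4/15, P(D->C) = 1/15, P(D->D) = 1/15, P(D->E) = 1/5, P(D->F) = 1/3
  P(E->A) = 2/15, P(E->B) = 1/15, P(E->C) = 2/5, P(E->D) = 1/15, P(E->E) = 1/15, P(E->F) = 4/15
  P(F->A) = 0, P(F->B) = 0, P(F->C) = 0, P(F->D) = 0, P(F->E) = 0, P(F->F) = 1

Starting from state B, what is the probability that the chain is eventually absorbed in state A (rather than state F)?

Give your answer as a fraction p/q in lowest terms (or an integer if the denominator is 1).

Answer: 15017/27147

Derivation:
Let a_i = P(absorbed in A | start in state i).
Boundary conditions: a_A = 1, a_F = 0.
For each transient state i, a_i = sum_j P(i->j) * a_j:
  a_B = 4/15*a_A + 0*a_B + 2/15*a_C + 2/15*a_D + 1/3*a_E + 2/15*a_F
  a_C = 1/5*a_A + 2/5*a_B + 1/15*a_C + 2/15*a_D + 1/5*a_E + 0*a_F
  a_D = 1/15*a_A + 4/15*a_B + 1/15*a_C + 1/15*a_D + 1/5*a_E + 1/3*a_F
  a_E = 2/15*a_A + 1/15*a_B + 2/5*a_C + 1/15*a_D + 1/15*a_E + 4/15*a_F

Substituting a_A = 1 and a_F = 0, rearrange to (I - Q) a = r where r[i] = P(i -> A):
  [1, -2/15, -2/15, -1/3] . (a_B, a_C, a_D, a_E) = 4/15
  [-2/5, 14/15, -2/15, -1/5] . (a_B, a_C, a_D, a_E) = 1/5
  [-4/15, -1/15, 14/15, -1/5] . (a_B, a_C, a_D, a_E) = 1/15
  [-1/15, -2/5, -1/15, 14/15] . (a_B, a_C, a_D, a_E) = 2/15

Solving yields:
  a_B = 15017/27147
  a_C = 16424/27147
  a_D = 10127/27147
  a_E = 12713/27147

Starting state is B, so the absorption probability is a_B = 15017/27147.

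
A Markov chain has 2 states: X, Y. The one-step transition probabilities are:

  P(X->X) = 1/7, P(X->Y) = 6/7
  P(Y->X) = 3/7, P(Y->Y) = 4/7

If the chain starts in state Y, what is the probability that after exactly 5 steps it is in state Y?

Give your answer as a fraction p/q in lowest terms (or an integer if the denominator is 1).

Computing P^5 by repeated multiplication:
P^1 =
  X: [1/7, 6/7]
  Y: [3/7, 4/7]
P^2 =
  X: [19/49, 30/49]
  Y: [15/49, 34/49]
P^3 =
  X: [109/343, 234/343]
  Y: [117/343, 226/343]
P^4 =
  X: [811/2401, 1590/2401]
  Y: [795/2401, 1606/2401]
P^5 =
  X: [5581/16807, 11226/16807]
  Y: [5613/16807, 11194/16807]

(P^5)[Y -> Y] = 11194/16807

Answer: 11194/16807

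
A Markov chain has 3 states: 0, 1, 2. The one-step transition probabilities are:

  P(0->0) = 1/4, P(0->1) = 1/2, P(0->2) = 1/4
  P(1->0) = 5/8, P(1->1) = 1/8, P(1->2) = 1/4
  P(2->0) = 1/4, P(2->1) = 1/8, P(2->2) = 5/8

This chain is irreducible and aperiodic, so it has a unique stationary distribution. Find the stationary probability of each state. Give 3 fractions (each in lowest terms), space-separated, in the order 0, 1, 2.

Answer: 19/55 14/55 2/5

Derivation:
The stationary distribution satisfies pi = pi * P, i.e.:
  pi_0 = 1/4*pi_0 + 5/8*pi_1 + 1/4*pi_2
  pi_1 = 1/2*pi_0 + 1/8*pi_1 + 1/8*pi_2
  pi_2 = 1/4*pi_0 + 1/4*pi_1 + 5/8*pi_2
with normalization: pi_0 + pi_1 + pi_2 = 1.

Using the first 2 balance equations plus normalization, the linear system A*pi = b is:
  [-3/4, 5/8, 1/4] . pi = 0
  [1/2, -7/8, 1/8] . pi = 0
  [1, 1, 1] . pi = 1

Solving yields:
  pi_0 = 19/55
  pi_1 = 14/55
  pi_2 = 2/5

Verification (pi * P):
  19/55*1/4 + 14/55*5/8 + 2/5*1/4 = 19/55 = pi_0  (ok)
  19/55*1/2 + 14/55*1/8 + 2/5*1/8 = 14/55 = pi_1  (ok)
  19/55*1/4 + 14/55*1/4 + 2/5*5/8 = 2/5 = pi_2  (ok)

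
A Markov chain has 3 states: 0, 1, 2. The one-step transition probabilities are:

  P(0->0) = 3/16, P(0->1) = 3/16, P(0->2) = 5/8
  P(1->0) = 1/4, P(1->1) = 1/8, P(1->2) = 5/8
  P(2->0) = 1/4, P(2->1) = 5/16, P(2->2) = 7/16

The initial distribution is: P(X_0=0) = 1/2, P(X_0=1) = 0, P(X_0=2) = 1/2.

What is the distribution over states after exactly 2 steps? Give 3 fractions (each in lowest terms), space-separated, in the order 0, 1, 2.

Answer: 121/512 61/256 269/512

Derivation:
Propagating the distribution step by step (d_{t+1} = d_t * P):
d_0 = (0=1/2, 1=0, 2=1/2)
  d_1[0] = 1/2*3/16 + 0*1/4 + 1/2*1/4 = 7/32
  d_1[1] = 1/2*3/16 + 0*1/8 + 1/2*5/16 = 1/4
  d_1[2] = 1/2*5/8 + 0*5/8 + 1/2*7/16 = 17/32
d_1 = (0=7/32, 1=1/4, 2=17/32)
  d_2[0] = 7/32*3/16 + 1/4*1/4 + 17/32*1/4 = 121/512
  d_2[1] = 7/32*3/16 + 1/4*1/8 + 17/32*5/16 = 61/256
  d_2[2] = 7/32*5/8 + 1/4*5/8 + 17/32*7/16 = 269/512
d_2 = (0=121/512, 1=61/256, 2=269/512)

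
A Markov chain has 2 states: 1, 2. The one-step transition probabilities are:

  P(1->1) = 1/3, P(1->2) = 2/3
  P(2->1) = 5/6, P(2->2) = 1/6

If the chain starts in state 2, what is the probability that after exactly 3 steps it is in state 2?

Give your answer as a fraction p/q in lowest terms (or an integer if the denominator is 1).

Answer: 3/8

Derivation:
Computing P^3 by repeated multiplication:
P^1 =
  1: [1/3, 2/3]
  2: [5/6, 1/6]
P^2 =
  1: [2/3, 1/3]
  2: [5/12, 7/12]
P^3 =
  1: [1/2, 1/2]
  2: [5/8, 3/8]

(P^3)[2 -> 2] = 3/8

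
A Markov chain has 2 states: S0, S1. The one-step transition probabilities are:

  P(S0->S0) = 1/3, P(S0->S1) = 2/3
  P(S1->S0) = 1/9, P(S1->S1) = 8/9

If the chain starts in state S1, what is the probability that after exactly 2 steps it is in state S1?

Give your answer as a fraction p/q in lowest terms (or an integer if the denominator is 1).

Computing P^2 by repeated multiplication:
P^1 =
  S0: [1/3, 2/3]
  S1: [1/9, 8/9]
P^2 =
  S0: [5/27, 22/27]
  S1: [11/81, 70/81]

(P^2)[S1 -> S1] = 70/81

Answer: 70/81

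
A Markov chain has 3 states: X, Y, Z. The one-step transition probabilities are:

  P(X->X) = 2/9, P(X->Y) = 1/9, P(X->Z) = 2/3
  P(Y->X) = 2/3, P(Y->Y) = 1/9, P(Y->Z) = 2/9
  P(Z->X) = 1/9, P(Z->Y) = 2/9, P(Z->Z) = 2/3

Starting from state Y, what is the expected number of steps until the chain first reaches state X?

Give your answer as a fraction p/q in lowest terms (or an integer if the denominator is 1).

Answer: 9/4

Derivation:
Let h_i = expected steps to first reach X from state i.
Boundary: h_X = 0.
First-step equations for the other states:
  h_Y = 1 + 2/3*h_X + 1/9*h_Y + 2/9*h_Z
  h_Z = 1 + 1/9*h_X + 2/9*h_Y + 2/3*h_Z

Substituting h_X = 0 and rearranging gives the linear system (I - Q) h = 1:
  [8/9, -2/9] . (h_Y, h_Z) = 1
  [-2/9, 1/3] . (h_Y, h_Z) = 1

Solving yields:
  h_Y = 9/4
  h_Z = 9/2

Starting state is Y, so the expected hitting time is h_Y = 9/4.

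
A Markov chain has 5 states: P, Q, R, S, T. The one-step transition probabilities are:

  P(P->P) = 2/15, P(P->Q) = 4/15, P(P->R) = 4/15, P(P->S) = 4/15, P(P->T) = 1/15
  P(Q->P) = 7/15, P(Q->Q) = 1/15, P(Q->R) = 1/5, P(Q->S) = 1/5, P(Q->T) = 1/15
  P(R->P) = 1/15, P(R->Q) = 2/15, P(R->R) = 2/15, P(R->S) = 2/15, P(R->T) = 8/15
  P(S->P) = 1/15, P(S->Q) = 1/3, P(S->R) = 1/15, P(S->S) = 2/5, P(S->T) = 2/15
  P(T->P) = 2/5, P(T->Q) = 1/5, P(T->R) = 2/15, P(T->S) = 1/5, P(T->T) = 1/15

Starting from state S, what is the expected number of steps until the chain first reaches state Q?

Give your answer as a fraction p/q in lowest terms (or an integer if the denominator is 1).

Answer: 1516/427

Derivation:
Let h_i = expected steps to first reach Q from state i.
Boundary: h_Q = 0.
First-step equations for the other states:
  h_P = 1 + 2/15*h_P + 4/15*h_Q + 4/15*h_R + 4/15*h_S + 1/15*h_T
  h_R = 1 + 1/15*h_P + 2/15*h_Q + 2/15*h_R + 2/15*h_S + 8/15*h_T
  h_S = 1 + 1/15*h_P + 1/3*h_Q + 1/15*h_R + 2/5*h_S + 2/15*h_T
  h_T = 1 + 2/5*h_P + 1/5*h_Q + 2/15*h_R + 1/5*h_S + 1/15*h_T

Substituting h_Q = 0 and rearranging gives the linear system (I - Q) h = 1:
  [13/15, -4/15, -4/15, -1/15] . (h_P, h_R, h_S, h_T) = 1
  [-1/15, 13/15, -2/15, -8/15] . (h_P, h_R, h_S, h_T) = 1
  [-1/15, -1/15, 3/5, -2/15] . (h_P, h_R, h_S, h_T) = 1
  [-2/5, -2/15, -1/5, 14/15] . (h_P, h_R, h_S, h_T) = 1

Solving yields:
  h_P = 3399/854
  h_R = 3917/854
  h_S = 1516/427
  h_T = 3581/854

Starting state is S, so the expected hitting time is h_S = 1516/427.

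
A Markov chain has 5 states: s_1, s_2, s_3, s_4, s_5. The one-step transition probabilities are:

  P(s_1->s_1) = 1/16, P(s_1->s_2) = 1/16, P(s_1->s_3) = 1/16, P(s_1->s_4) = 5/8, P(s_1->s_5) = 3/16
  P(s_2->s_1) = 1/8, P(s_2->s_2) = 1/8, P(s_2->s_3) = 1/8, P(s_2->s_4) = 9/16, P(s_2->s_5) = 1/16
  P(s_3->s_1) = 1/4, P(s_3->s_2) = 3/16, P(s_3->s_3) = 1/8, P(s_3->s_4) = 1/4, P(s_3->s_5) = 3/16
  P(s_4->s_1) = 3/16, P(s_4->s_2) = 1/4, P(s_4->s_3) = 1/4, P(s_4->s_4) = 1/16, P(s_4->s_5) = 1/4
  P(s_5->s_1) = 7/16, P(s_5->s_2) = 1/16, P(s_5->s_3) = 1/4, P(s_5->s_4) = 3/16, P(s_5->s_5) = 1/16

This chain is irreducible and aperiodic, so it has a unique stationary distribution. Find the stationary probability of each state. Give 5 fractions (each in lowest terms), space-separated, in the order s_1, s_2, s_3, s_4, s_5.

Answer: 22082/107767 16244/107767 18463/107767 2999/9797 17989/107767

Derivation:
The stationary distribution satisfies pi = pi * P, i.e.:
  pi_s_1 = 1/16*pi_s_1 + 1/8*pi_s_2 + 1/4*pi_s_3 + 3/16*pi_s_4 + 7/16*pi_s_5
  pi_s_2 = 1/16*pi_s_1 + 1/8*pi_s_2 + 3/16*pi_s_3 + 1/4*pi_s_4 + 1/16*pi_s_5
  pi_s_3 = 1/16*pi_s_1 + 1/8*pi_s_2 + 1/8*pi_s_3 + 1/4*pi_s_4 + 1/4*pi_s_5
  pi_s_4 = 5/8*pi_s_1 + 9/16*pi_s_2 + 1/4*pi_s_3 + 1/16*pi_s_4 + 3/16*pi_s_5
  pi_s_5 = 3/16*pi_s_1 + 1/16*pi_s_2 + 3/16*pi_s_3 + 1/4*pi_s_4 + 1/16*pi_s_5
with normalization: pi_s_1 + pi_s_2 + pi_s_3 + pi_s_4 + pi_s_5 = 1.

Using the first 4 balance equations plus normalization, the linear system A*pi = b is:
  [-15/16, 1/8, 1/4, 3/16, 7/16] . pi = 0
  [1/16, -7/8, 3/16, 1/4, 1/16] . pi = 0
  [1/16, 1/8, -7/8, 1/4, 1/4] . pi = 0
  [5/8, 9/16, 1/4, -15/16, 3/16] . pi = 0
  [1, 1, 1, 1, 1] . pi = 1

Solving yields:
  pi_s_1 = 22082/107767
  pi_s_2 = 16244/107767
  pi_s_3 = 18463/107767
  pi_s_4 = 2999/9797
  pi_s_5 = 17989/107767

Verification (pi * P):
  22082/107767*1/16 + 16244/107767*1/8 + 18463/107767*1/4 + 2999/9797*3/16 + 17989/107767*7/16 = 22082/107767 = pi_s_1  (ok)
  22082/107767*1/16 + 16244/107767*1/8 + 18463/107767*3/16 + 2999/9797*1/4 + 17989/107767*1/16 = 16244/107767 = pi_s_2  (ok)
  22082/107767*1/16 + 16244/107767*1/8 + 18463/107767*1/8 + 2999/9797*1/4 + 17989/107767*1/4 = 18463/107767 = pi_s_3  (ok)
  22082/107767*5/8 + 16244/107767*9/16 + 18463/107767*1/4 + 2999/9797*1/16 + 17989/107767*3/16 = 2999/9797 = pi_s_4  (ok)
  22082/107767*3/16 + 16244/107767*1/16 + 18463/107767*3/16 + 2999/9797*1/4 + 17989/107767*1/16 = 17989/107767 = pi_s_5  (ok)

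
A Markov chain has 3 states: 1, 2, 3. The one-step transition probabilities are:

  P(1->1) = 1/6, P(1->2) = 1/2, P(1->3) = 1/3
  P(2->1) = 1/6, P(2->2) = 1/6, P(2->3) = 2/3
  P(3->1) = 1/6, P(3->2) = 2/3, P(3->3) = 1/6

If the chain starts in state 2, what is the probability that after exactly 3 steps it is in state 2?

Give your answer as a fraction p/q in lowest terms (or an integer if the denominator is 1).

Answer: 13/36

Derivation:
Computing P^3 by repeated multiplication:
P^1 =
  1: [1/6, 1/2, 1/3]
  2: [1/6, 1/6, 2/3]
  3: [1/6, 2/3, 1/6]
P^2 =
  1: [1/6, 7/18, 4/9]
  2: [1/6, 5/9, 5/18]
  3: [1/6, 11/36, 19/36]
P^3 =
  1: [1/6, 4/9, 7/18]
  2: [1/6, 13/36, 17/36]
  3: [1/6, 35/72, 25/72]

(P^3)[2 -> 2] = 13/36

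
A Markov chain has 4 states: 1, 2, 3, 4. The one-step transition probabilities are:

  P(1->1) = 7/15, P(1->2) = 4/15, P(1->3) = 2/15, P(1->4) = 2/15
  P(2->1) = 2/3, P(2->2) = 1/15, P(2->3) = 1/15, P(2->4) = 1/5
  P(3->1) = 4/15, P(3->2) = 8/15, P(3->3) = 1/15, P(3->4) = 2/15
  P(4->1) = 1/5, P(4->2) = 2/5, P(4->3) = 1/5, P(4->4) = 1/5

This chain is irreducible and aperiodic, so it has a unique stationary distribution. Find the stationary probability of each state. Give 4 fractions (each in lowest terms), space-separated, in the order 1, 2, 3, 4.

The stationary distribution satisfies pi = pi * P, i.e.:
  pi_1 = 7/15*pi_1 + 2/3*pi_2 + 4/15*pi_3 + 1/5*pi_4
  pi_2 = 4/15*pi_1 + 1/15*pi_2 + 8/15*pi_3 + 2/5*pi_4
  pi_3 = 2/15*pi_1 + 1/15*pi_2 + 1/15*pi_3 + 1/5*pi_4
  pi_4 = 2/15*pi_1 + 1/5*pi_2 + 2/15*pi_3 + 1/5*pi_4
with normalization: pi_1 + pi_2 + pi_3 + pi_4 = 1.

Using the first 3 balance equations plus normalization, the linear system A*pi = b is:
  [-8/15, 2/3, 4/15, 1/5] . pi = 0
  [4/15, -14/15, 8/15, 2/5] . pi = 0
  [2/15, 1/15, -14/15, 1/5] . pi = 0
  [1, 1, 1, 1] . pi = 1

Solving yields:
  pi_1 = 459/1013
  pi_2 = 270/1013
  pi_3 = 120/1013
  pi_4 = 164/1013

Verification (pi * P):
  459/1013*7/15 + 270/1013*2/3 + 120/1013*4/15 + 164/1013*1/5 = 459/1013 = pi_1  (ok)
  459/1013*4/15 + 270/1013*1/15 + 120/1013*8/15 + 164/1013*2/5 = 270/1013 = pi_2  (ok)
  459/1013*2/15 + 270/1013*1/15 + 120/1013*1/15 + 164/1013*1/5 = 120/1013 = pi_3  (ok)
  459/1013*2/15 + 270/1013*1/5 + 120/1013*2/15 + 164/1013*1/5 = 164/1013 = pi_4  (ok)

Answer: 459/1013 270/1013 120/1013 164/1013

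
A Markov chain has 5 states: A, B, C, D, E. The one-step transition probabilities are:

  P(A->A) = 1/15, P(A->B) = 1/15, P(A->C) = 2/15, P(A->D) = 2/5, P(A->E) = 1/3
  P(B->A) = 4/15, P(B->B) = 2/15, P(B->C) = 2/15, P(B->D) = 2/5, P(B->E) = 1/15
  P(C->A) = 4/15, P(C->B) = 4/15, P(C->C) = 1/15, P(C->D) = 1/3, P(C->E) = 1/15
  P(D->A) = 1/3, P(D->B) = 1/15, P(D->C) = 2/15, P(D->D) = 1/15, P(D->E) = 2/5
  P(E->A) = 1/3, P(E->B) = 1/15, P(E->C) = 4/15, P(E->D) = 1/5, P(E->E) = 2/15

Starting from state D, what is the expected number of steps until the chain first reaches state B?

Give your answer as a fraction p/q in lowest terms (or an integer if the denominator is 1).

Answer: 2485/244

Derivation:
Let h_i = expected steps to first reach B from state i.
Boundary: h_B = 0.
First-step equations for the other states:
  h_A = 1 + 1/15*h_A + 1/15*h_B + 2/15*h_C + 2/5*h_D + 1/3*h_E
  h_C = 1 + 4/15*h_A + 4/15*h_B + 1/15*h_C + 1/3*h_D + 1/15*h_E
  h_D = 1 + 1/3*h_A + 1/15*h_B + 2/15*h_C + 1/15*h_D + 2/5*h_E
  h_E = 1 + 1/3*h_A + 1/15*h_B + 4/15*h_C + 1/5*h_D + 2/15*h_E

Substituting h_B = 0 and rearranging gives the linear system (I - Q) h = 1:
  [14/15, -2/15, -2/5, -1/3] . (h_A, h_C, h_D, h_E) = 1
  [-4/15, 14/15, -1/3, -1/15] . (h_A, h_C, h_D, h_E) = 1
  [-1/3, -2/15, 14/15, -2/5] . (h_A, h_C, h_D, h_E) = 1
  [-1/3, -4/15, -1/5, 13/15] . (h_A, h_C, h_D, h_E) = 1

Solving yields:
  h_A = 4975/488
  h_C = 8135/976
  h_D = 2485/244
  h_E = 4875/488

Starting state is D, so the expected hitting time is h_D = 2485/244.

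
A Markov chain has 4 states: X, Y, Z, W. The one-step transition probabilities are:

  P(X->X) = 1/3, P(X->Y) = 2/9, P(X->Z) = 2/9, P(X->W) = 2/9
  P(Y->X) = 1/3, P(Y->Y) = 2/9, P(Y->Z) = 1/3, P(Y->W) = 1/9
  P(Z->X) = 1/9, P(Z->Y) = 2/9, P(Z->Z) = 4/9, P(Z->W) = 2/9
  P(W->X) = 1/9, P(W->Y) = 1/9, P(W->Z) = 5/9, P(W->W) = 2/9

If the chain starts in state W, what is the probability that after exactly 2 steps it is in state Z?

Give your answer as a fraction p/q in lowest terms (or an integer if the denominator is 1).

Computing P^2 by repeated multiplication:
P^1 =
  X: [1/3, 2/9, 2/9, 2/9]
  Y: [1/3, 2/9, 1/3, 1/9]
  Z: [1/9, 2/9, 4/9, 2/9]
  W: [1/9, 1/9, 5/9, 2/9]
P^2 =
  X: [19/81, 16/81, 10/27, 16/81]
  Y: [19/81, 17/81, 29/81, 16/81]
  Z: [5/27, 16/81, 34/81, 16/81]
  W: [13/81, 16/81, 35/81, 17/81]

(P^2)[W -> Z] = 35/81

Answer: 35/81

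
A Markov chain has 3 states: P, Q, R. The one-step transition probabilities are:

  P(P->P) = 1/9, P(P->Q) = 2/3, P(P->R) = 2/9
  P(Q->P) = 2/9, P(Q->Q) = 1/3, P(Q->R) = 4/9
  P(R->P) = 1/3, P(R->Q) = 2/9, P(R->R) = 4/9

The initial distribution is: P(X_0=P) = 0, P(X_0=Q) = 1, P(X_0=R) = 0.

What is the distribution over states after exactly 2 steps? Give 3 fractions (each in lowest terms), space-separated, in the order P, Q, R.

Answer: 20/81 29/81 32/81

Derivation:
Propagating the distribution step by step (d_{t+1} = d_t * P):
d_0 = (P=0, Q=1, R=0)
  d_1[P] = 0*1/9 + 1*2/9 + 0*1/3 = 2/9
  d_1[Q] = 0*2/3 + 1*1/3 + 0*2/9 = 1/3
  d_1[R] = 0*2/9 + 1*4/9 + 0*4/9 = 4/9
d_1 = (P=2/9, Q=1/3, R=4/9)
  d_2[P] = 2/9*1/9 + 1/3*2/9 + 4/9*1/3 = 20/81
  d_2[Q] = 2/9*2/3 + 1/3*1/3 + 4/9*2/9 = 29/81
  d_2[R] = 2/9*2/9 + 1/3*4/9 + 4/9*4/9 = 32/81
d_2 = (P=20/81, Q=29/81, R=32/81)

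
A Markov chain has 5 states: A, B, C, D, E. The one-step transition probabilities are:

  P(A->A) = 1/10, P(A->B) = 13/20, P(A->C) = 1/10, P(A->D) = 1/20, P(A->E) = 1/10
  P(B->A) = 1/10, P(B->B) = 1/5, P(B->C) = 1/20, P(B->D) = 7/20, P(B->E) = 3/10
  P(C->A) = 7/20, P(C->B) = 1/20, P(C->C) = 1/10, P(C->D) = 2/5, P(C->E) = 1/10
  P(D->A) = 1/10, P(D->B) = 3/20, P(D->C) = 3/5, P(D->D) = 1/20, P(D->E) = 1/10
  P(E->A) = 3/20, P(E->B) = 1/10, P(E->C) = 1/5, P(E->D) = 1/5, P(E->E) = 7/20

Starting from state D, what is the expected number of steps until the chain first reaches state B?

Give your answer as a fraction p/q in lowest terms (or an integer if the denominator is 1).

Answer: 19500/3983

Derivation:
Let h_i = expected steps to first reach B from state i.
Boundary: h_B = 0.
First-step equations for the other states:
  h_A = 1 + 1/10*h_A + 13/20*h_B + 1/10*h_C + 1/20*h_D + 1/10*h_E
  h_C = 1 + 7/20*h_A + 1/20*h_B + 1/10*h_C + 2/5*h_D + 1/10*h_E
  h_D = 1 + 1/10*h_A + 3/20*h_B + 3/5*h_C + 1/20*h_D + 1/10*h_E
  h_E = 1 + 3/20*h_A + 1/10*h_B + 1/5*h_C + 1/5*h_D + 7/20*h_E

Substituting h_B = 0 and rearranging gives the linear system (I - Q) h = 1:
  [9/10, -1/10, -1/20, -1/10] . (h_A, h_C, h_D, h_E) = 1
  [-7/20, 9/10, -2/5, -1/10] . (h_A, h_C, h_D, h_E) = 1
  [-1/10, -3/5, 19/20, -1/10] . (h_A, h_C, h_D, h_E) = 1
  [-3/20, -1/5, -1/5, 13/20] . (h_A, h_C, h_D, h_E) = 1

Solving yields:
  h_A = 9900/3983
  h_C = 19200/3983
  h_D = 19500/3983
  h_E = 20320/3983

Starting state is D, so the expected hitting time is h_D = 19500/3983.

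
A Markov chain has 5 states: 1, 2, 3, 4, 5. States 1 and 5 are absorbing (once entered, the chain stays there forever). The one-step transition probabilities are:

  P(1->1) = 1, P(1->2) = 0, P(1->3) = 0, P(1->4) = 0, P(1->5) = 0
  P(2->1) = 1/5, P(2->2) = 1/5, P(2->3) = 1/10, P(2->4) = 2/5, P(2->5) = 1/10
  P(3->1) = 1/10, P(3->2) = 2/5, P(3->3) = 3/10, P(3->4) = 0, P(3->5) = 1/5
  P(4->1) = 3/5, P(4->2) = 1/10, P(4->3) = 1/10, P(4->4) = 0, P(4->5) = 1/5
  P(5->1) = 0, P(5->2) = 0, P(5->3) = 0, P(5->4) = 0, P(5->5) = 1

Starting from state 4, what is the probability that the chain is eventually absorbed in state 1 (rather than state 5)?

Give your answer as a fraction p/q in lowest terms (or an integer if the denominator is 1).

Answer: 49/68

Derivation:
Let a_i = P(absorbed in 1 | start in state i).
Boundary conditions: a_1 = 1, a_5 = 0.
For each transient state i, a_i = sum_j P(i->j) * a_j:
  a_2 = 1/5*a_1 + 1/5*a_2 + 1/10*a_3 + 2/5*a_4 + 1/10*a_5
  a_3 = 1/10*a_1 + 2/5*a_2 + 3/10*a_3 + 0*a_4 + 1/5*a_5
  a_4 = 3/5*a_1 + 1/10*a_2 + 1/10*a_3 + 0*a_4 + 1/5*a_5

Substituting a_1 = 1 and a_5 = 0, rearrange to (I - Q) a = r where r[i] = P(i -> 1):
  [4/5, -1/10, -2/5] . (a_2, a_3, a_4) = 1/5
  [-2/5, 7/10, 0] . (a_2, a_3, a_4) = 1/10
  [-1/10, -1/10, 1] . (a_2, a_3, a_4) = 3/5

Solving yields:
  a_2 = 23/34
  a_3 = 9/17
  a_4 = 49/68

Starting state is 4, so the absorption probability is a_4 = 49/68.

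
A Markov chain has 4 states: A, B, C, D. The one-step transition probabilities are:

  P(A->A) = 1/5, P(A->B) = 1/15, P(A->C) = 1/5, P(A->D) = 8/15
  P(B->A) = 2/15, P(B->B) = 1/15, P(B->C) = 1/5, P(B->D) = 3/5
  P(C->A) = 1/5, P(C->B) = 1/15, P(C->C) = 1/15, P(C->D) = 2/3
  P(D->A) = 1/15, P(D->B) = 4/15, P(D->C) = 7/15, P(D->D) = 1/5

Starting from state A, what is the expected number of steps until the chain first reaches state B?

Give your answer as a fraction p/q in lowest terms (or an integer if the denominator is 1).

Let h_i = expected steps to first reach B from state i.
Boundary: h_B = 0.
First-step equations for the other states:
  h_A = 1 + 1/5*h_A + 1/15*h_B + 1/5*h_C + 8/15*h_D
  h_C = 1 + 1/5*h_A + 1/15*h_B + 1/15*h_C + 2/3*h_D
  h_D = 1 + 1/15*h_A + 4/15*h_B + 7/15*h_C + 1/5*h_D

Substituting h_B = 0 and rearranging gives the linear system (I - Q) h = 1:
  [4/5, -1/5, -8/15] . (h_A, h_C, h_D) = 1
  [-1/5, 14/15, -2/3] . (h_A, h_C, h_D) = 1
  [-1/15, -7/15, 4/5] . (h_A, h_C, h_D) = 1

Solving yields:
  h_A = 2490/379
  h_C = 2445/379
  h_D = 4215/758

Starting state is A, so the expected hitting time is h_A = 2490/379.

Answer: 2490/379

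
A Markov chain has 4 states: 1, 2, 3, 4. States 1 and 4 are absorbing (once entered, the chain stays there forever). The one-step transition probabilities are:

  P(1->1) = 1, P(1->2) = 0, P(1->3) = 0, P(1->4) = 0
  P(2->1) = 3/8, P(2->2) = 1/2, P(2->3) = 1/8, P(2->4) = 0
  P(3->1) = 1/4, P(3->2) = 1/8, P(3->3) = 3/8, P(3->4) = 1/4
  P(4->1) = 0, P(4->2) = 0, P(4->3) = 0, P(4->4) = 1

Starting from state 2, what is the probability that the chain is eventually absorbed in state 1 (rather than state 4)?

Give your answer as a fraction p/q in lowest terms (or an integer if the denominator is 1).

Answer: 17/19

Derivation:
Let a_i = P(absorbed in 1 | start in state i).
Boundary conditions: a_1 = 1, a_4 = 0.
For each transient state i, a_i = sum_j P(i->j) * a_j:
  a_2 = 3/8*a_1 + 1/2*a_2 + 1/8*a_3 + 0*a_4
  a_3 = 1/4*a_1 + 1/8*a_2 + 3/8*a_3 + 1/4*a_4

Substituting a_1 = 1 and a_4 = 0, rearrange to (I - Q) a = r where r[i] = P(i -> 1):
  [1/2, -1/8] . (a_2, a_3) = 3/8
  [-1/8, 5/8] . (a_2, a_3) = 1/4

Solving yields:
  a_2 = 17/19
  a_3 = 11/19

Starting state is 2, so the absorption probability is a_2 = 17/19.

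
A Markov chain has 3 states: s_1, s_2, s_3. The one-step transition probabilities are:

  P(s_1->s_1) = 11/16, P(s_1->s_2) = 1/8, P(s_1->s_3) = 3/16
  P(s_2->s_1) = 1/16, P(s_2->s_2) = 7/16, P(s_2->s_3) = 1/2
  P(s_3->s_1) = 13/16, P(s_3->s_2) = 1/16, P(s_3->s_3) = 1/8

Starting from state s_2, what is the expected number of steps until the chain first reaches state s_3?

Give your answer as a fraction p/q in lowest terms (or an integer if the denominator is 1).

Let h_i = expected steps to first reach s_3 from state i.
Boundary: h_s_3 = 0.
First-step equations for the other states:
  h_s_1 = 1 + 11/16*h_s_1 + 1/8*h_s_2 + 3/16*h_s_3
  h_s_2 = 1 + 1/16*h_s_1 + 7/16*h_s_2 + 1/2*h_s_3

Substituting h_s_3 = 0 and rearranging gives the linear system (I - Q) h = 1:
  [5/16, -1/8] . (h_s_1, h_s_2) = 1
  [-1/16, 9/16] . (h_s_1, h_s_2) = 1

Solving yields:
  h_s_1 = 176/43
  h_s_2 = 96/43

Starting state is s_2, so the expected hitting time is h_s_2 = 96/43.

Answer: 96/43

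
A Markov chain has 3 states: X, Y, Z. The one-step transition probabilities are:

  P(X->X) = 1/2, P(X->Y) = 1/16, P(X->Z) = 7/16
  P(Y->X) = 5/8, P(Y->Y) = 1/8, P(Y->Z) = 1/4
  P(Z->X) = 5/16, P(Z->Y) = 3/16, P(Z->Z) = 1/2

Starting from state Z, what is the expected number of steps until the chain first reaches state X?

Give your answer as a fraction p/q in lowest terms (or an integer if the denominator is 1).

Let h_i = expected steps to first reach X from state i.
Boundary: h_X = 0.
First-step equations for the other states:
  h_Y = 1 + 5/8*h_X + 1/8*h_Y + 1/4*h_Z
  h_Z = 1 + 5/16*h_X + 3/16*h_Y + 1/2*h_Z

Substituting h_X = 0 and rearranging gives the linear system (I - Q) h = 1:
  [7/8, -1/4] . (h_Y, h_Z) = 1
  [-3/16, 1/2] . (h_Y, h_Z) = 1

Solving yields:
  h_Y = 48/25
  h_Z = 68/25

Starting state is Z, so the expected hitting time is h_Z = 68/25.

Answer: 68/25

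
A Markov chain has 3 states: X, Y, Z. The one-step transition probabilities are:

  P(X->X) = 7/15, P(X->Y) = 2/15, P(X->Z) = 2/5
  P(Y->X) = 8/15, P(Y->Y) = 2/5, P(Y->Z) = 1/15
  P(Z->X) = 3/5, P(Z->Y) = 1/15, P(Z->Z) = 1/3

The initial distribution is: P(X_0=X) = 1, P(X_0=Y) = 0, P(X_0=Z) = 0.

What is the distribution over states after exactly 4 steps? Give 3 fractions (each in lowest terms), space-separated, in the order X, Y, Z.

Answer: 2929/5625 34/225 1846/5625

Derivation:
Propagating the distribution step by step (d_{t+1} = d_t * P):
d_0 = (X=1, Y=0, Z=0)
  d_1[X] = 1*7/15 + 0*8/15 + 0*3/5 = 7/15
  d_1[Y] = 1*2/15 + 0*2/5 + 0*1/15 = 2/15
  d_1[Z] = 1*2/5 + 0*1/15 + 0*1/3 = 2/5
d_1 = (X=7/15, Y=2/15, Z=2/5)
  d_2[X] = 7/15*7/15 + 2/15*8/15 + 2/5*3/5 = 119/225
  d_2[Y] = 7/15*2/15 + 2/15*2/5 + 2/5*1/15 = 32/225
  d_2[Z] = 7/15*2/5 + 2/15*1/15 + 2/5*1/3 = 74/225
d_2 = (X=119/225, Y=32/225, Z=74/225)
  d_3[X] = 119/225*7/15 + 32/225*8/15 + 74/225*3/5 = 13/25
  d_3[Y] = 119/225*2/15 + 32/225*2/5 + 74/225*1/15 = 56/375
  d_3[Z] = 119/225*2/5 + 32/225*1/15 + 74/225*1/3 = 124/375
d_3 = (X=13/25, Y=56/375, Z=124/375)
  d_4[X] = 13/25*7/15 + 56/375*8/15 + 124/375*3/5 = 2929/5625
  d_4[Y] = 13/25*2/15 + 56/375*2/5 + 124/375*1/15 = 34/225
  d_4[Z] = 13/25*2/5 + 56/375*1/15 + 124/375*1/3 = 1846/5625
d_4 = (X=2929/5625, Y=34/225, Z=1846/5625)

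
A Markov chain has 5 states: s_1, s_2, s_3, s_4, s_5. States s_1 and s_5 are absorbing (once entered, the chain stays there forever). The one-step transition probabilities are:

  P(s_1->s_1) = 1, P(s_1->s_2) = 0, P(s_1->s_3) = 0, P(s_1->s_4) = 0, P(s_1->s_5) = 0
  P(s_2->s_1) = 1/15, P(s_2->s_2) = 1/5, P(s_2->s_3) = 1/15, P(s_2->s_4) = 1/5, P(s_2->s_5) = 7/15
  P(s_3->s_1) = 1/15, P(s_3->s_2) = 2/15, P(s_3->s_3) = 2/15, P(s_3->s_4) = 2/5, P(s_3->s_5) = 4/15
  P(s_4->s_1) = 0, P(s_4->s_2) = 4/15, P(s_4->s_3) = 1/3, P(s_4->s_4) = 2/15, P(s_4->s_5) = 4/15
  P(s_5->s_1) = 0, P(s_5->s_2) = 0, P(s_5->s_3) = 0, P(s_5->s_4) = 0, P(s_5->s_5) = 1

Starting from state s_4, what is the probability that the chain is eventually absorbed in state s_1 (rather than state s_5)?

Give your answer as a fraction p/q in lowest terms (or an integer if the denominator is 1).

Let a_i = P(absorbed in s_1 | start in state i).
Boundary conditions: a_s_1 = 1, a_s_5 = 0.
For each transient state i, a_i = sum_j P(i->j) * a_j:
  a_s_2 = 1/15*a_s_1 + 1/5*a_s_2 + 1/15*a_s_3 + 1/5*a_s_4 + 7/15*a_s_5
  a_s_3 = 1/15*a_s_1 + 2/15*a_s_2 + 2/15*a_s_3 + 2/5*a_s_4 + 4/15*a_s_5
  a_s_4 = 0*a_s_1 + 4/15*a_s_2 + 1/3*a_s_3 + 2/15*a_s_4 + 4/15*a_s_5

Substituting a_s_1 = 1 and a_s_5 = 0, rearrange to (I - Q) a = r where r[i] = P(i -> s_1):
  [4/5, -1/15, -1/5] . (a_s_2, a_s_3, a_s_4) = 1/15
  [-2/15, 13/15, -2/5] . (a_s_2, a_s_3, a_s_4) = 1/15
  [-4/15, -1/3, 13/15] . (a_s_2, a_s_3, a_s_4) = 0

Solving yields:
  a_s_2 = 167/1432
  a_s_3 = 97/716
  a_s_4 = 63/716

Starting state is s_4, so the absorption probability is a_s_4 = 63/716.

Answer: 63/716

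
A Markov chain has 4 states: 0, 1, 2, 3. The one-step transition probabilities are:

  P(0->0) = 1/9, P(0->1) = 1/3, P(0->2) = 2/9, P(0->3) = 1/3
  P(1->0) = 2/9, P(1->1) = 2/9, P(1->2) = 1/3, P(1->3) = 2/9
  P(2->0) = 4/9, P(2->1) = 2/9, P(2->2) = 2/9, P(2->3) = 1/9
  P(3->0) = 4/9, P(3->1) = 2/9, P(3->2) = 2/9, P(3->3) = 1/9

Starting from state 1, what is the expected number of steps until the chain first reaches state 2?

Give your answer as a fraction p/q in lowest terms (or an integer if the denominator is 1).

Answer: 441/124

Derivation:
Let h_i = expected steps to first reach 2 from state i.
Boundary: h_2 = 0.
First-step equations for the other states:
  h_0 = 1 + 1/9*h_0 + 1/3*h_1 + 2/9*h_2 + 1/3*h_3
  h_1 = 1 + 2/9*h_0 + 2/9*h_1 + 1/3*h_2 + 2/9*h_3
  h_3 = 1 + 4/9*h_0 + 2/9*h_1 + 2/9*h_2 + 1/9*h_3

Substituting h_2 = 0 and rearranging gives the linear system (I - Q) h = 1:
  [8/9, -1/3, -1/3] . (h_0, h_1, h_3) = 1
  [-2/9, 7/9, -2/9] . (h_0, h_1, h_3) = 1
  [-4/9, -2/9, 8/9] . (h_0, h_1, h_3) = 1

Solving yields:
  h_0 = 981/248
  h_1 = 441/124
  h_3 = 495/124

Starting state is 1, so the expected hitting time is h_1 = 441/124.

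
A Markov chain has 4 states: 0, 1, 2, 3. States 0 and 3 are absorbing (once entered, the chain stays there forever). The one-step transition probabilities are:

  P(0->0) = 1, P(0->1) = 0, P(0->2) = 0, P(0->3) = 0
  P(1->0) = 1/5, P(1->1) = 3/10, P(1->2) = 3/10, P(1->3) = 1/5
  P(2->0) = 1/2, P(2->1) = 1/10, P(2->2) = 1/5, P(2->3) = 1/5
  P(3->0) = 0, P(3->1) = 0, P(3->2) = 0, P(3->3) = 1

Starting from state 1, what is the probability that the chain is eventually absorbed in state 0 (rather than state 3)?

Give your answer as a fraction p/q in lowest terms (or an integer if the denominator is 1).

Answer: 31/53

Derivation:
Let a_i = P(absorbed in 0 | start in state i).
Boundary conditions: a_0 = 1, a_3 = 0.
For each transient state i, a_i = sum_j P(i->j) * a_j:
  a_1 = 1/5*a_0 + 3/10*a_1 + 3/10*a_2 + 1/5*a_3
  a_2 = 1/2*a_0 + 1/10*a_1 + 1/5*a_2 + 1/5*a_3

Substituting a_0 = 1 and a_3 = 0, rearrange to (I - Q) a = r where r[i] = P(i -> 0):
  [7/10, -3/10] . (a_1, a_2) = 1/5
  [-1/10, 4/5] . (a_1, a_2) = 1/2

Solving yields:
  a_1 = 31/53
  a_2 = 37/53

Starting state is 1, so the absorption probability is a_1 = 31/53.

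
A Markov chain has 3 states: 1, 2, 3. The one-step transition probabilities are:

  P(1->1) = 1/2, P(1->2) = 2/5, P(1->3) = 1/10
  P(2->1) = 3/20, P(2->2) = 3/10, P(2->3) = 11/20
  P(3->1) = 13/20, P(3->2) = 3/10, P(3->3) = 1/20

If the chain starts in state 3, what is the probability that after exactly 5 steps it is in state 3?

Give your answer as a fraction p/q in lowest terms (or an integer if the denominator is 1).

Computing P^5 by repeated multiplication:
P^1 =
  1: [1/2, 2/5, 1/10]
  2: [3/20, 3/10, 11/20]
  3: [13/20, 3/10, 1/20]
P^2 =
  1: [3/8, 7/20, 11/40]
  2: [191/400, 63/200, 83/400]
  3: [161/400, 73/200, 93/400]
P^3 =
  1: [67/160, 27/80, 39/160]
  2: [3367/8000, 1391/4000, 1851/8000]
  3: [3257/8000, 1361/4000, 2021/8000]
P^4 =
  1: [1339/3200, 547/1600, 767/3200]
  2: [66079/160000, 27367/80000, 39187/160000]
  3: [67009/160000, 27257/80000, 38477/160000]
P^5 =
  1: [26643/64000, 10939/32000, 15479/64000]
  2: [1334423/3200000, 546079/1600000, 773419/3200000]
  3: [1333833/3200000, 547009/1600000, 772149/3200000]

(P^5)[3 -> 3] = 772149/3200000

Answer: 772149/3200000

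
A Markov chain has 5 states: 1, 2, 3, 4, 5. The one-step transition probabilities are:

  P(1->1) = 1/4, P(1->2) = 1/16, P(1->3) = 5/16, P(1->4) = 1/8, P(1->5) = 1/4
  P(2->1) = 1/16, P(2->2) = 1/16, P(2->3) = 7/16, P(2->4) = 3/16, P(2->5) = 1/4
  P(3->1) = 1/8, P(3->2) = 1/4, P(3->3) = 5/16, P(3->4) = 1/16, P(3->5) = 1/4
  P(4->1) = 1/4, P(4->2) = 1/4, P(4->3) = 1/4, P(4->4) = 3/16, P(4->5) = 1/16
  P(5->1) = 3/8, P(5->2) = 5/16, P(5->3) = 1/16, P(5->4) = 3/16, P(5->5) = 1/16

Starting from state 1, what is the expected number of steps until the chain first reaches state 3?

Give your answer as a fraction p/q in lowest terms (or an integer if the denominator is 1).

Answer: 18252/4993

Derivation:
Let h_i = expected steps to first reach 3 from state i.
Boundary: h_3 = 0.
First-step equations for the other states:
  h_1 = 1 + 1/4*h_1 + 1/16*h_2 + 5/16*h_3 + 1/8*h_4 + 1/4*h_5
  h_2 = 1 + 1/16*h_1 + 1/16*h_2 + 7/16*h_3 + 3/16*h_4 + 1/4*h_5
  h_4 = 1 + 1/4*h_1 + 1/4*h_2 + 1/4*h_3 + 3/16*h_4 + 1/16*h_5
  h_5 = 1 + 3/8*h_1 + 5/16*h_2 + 1/16*h_3 + 3/16*h_4 + 1/16*h_5

Substituting h_3 = 0 and rearranging gives the linear system (I - Q) h = 1:
  [3/4, -1/16, -1/8, -1/4] . (h_1, h_2, h_4, h_5) = 1
  [-1/16, 15/16, -3/16, -1/4] . (h_1, h_2, h_4, h_5) = 1
  [-1/4, -1/4, 13/16, -1/16] . (h_1, h_2, h_4, h_5) = 1
  [-3/8, -5/16, -3/16, 15/16] . (h_1, h_2, h_4, h_5) = 1

Solving yields:
  h_1 = 18252/4993
  h_2 = 15976/4993
  h_4 = 18340/4993
  h_5 = 21620/4993

Starting state is 1, so the expected hitting time is h_1 = 18252/4993.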